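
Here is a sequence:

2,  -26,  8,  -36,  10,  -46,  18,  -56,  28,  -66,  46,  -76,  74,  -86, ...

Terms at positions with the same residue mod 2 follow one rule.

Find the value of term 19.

314

Taking every 2nd term gives 2 separate tracks.
Track A is 2, 8, 10, 18, 28, 46, 74, which is each term equals the sum of the previous two.
Track B is -26, -36, -46, -56, -66, -76, -86, which is arithmetic, step −10.
The 19th slot belongs to track A; its 10th term is 314.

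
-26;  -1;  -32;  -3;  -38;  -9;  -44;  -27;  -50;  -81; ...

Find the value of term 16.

Taking every 2nd term gives 2 separate tracks.
Track A: -26, -32, -38, -44, -50. Subtracting 6 each time.
Track B: -1, -3, -9, -27, -81. Multiplying by 3 each time.
Position 16 → track B, term 8 = -2187.

-2187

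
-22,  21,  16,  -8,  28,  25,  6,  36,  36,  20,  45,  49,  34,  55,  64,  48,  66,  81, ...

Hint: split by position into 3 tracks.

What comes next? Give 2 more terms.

Split by position mod 3: positions 1, 4, 7, … form one track, and each other residue class forms its own.
Track A: -22, -8, 6, 20, 34, 48. Arithmetic, step +14.
Track B: 21, 28, 36, 45, 55, 66. Triangular numbers starting at T_6.
Track C: 16, 25, 36, 49, 64, 81. The squares 4², 5², 6², ….
Position 19 → track A, term 7 = 62.
The 20th slot belongs to track B; its 7th term is 78.

62, 78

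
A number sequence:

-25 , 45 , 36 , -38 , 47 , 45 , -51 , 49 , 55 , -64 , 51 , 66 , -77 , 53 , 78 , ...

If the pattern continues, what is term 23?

59

Read the sequence 3 terms at a time; column i is its own pattern.
Stream A: -25, -38, -51, -64, -77. Arithmetic, step −13.
Stream B: 45, 47, 49, 51, 53. Adding 2 each time.
Stream C: 36, 45, 55, 66, 78. The triangular numbers T_8, T_9, ….
Term 23 comes from stream B (its 8th entry): 59.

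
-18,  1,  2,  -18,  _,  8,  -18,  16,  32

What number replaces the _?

Positions follow the repeating pattern ABB; grouping by letter gives 2 tracks.
Track A: -18, -18, -18. Always -18.
Track B: 1, 2, ?, 8, 16, 32. Multiplying by 2 each time.
Track B's pattern makes the blank 4.

4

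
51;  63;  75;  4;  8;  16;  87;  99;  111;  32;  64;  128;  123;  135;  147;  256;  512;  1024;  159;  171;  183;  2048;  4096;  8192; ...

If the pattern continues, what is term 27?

219

The slot pattern repeats as AAABBB (period 6), so there are 2 interleaved tracks.
Track A is 51, 63, 75, 87, 99, 111, 123, 135, 147, 159, 171, 183, which is linear: a_n = 39 + 12·n.
Track B is 4, 8, 16, 32, 64, 128, 256, 512, 1024, 2048, 4096, 8192, which is successive powers of 2.
Position 27 → track A, term 15 = 219.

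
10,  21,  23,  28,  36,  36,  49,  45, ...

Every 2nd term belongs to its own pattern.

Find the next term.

Odd-indexed and even-indexed terms follow separate rules.
Stream A: 10, 23, 36, 49 (arithmetic with common difference +13).
Stream B: 21, 28, 36, 45 (triangular numbers starting at T_6).
Position 9 → stream A, term 5 = 62.

62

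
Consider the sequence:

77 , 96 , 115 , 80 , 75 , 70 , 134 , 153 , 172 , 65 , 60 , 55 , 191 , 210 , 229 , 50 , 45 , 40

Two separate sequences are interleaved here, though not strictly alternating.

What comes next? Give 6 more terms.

248, 267, 286, 35, 30, 25

The slot pattern repeats as AAABBB (period 6), so there are 2 interleaved tracks.
Track A: 77, 96, 115, 134, 153, 172, 191, 210, 229. Adding 19 each time.
Track B: 80, 75, 70, 65, 60, 55, 50, 45, 40. Arithmetic with common difference −5.
The 19th slot belongs to track A; its 10th term is 248.
The 20th slot belongs to track A; its 11th term is 267.
The 21st slot belongs to track A; its 12th term is 286.
Position 22 → track B, term 10 = 35.
The 23rd slot belongs to track B; its 11th term is 30.
Term 24 comes from track B (its 12th entry): 25.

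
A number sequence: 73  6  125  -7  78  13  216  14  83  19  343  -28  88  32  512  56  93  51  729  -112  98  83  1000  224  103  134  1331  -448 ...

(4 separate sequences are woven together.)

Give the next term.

108

Split by position mod 4: positions 1, 5, 9, … form one track, and each other residue class forms its own.
Subsequence A is 73, 78, 83, 88, 93, 98, 103, which is adding 5 each time.
Subsequence B is 6, 13, 19, 32, 51, 83, 134, which is each term equals the sum of the previous two.
Subsequence C is 125, 216, 343, 512, 729, 1000, 1331, which is the cubes 5³, 6³, 7³, ….
Subsequence D is -7, 14, -28, 56, -112, 224, -448, which is geometric, ×-2 each step.
Position 29 falls in subsequence A as its term 8, giving 108.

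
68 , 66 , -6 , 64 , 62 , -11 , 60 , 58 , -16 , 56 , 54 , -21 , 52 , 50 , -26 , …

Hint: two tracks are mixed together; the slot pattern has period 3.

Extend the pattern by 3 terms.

48, 46, -31

Positions follow the repeating pattern AAB; grouping by letter gives 2 tracks.
Track A: 68, 66, 64, 62, 60, 58, 56, 54, 52, 50. Subtracting 2 each time.
Track B: -6, -11, -16, -21, -26. Arithmetic with common difference −5.
Position 16 → track A, term 11 = 48.
Position 17 → track A, term 12 = 46.
Term 18 comes from track B (its 6th entry): -31.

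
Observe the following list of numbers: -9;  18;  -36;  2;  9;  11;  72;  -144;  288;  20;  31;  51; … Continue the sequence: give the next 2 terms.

-576, 1152

Positions follow the repeating pattern AAABBB; grouping by letter gives 2 tracks.
Track A: -9, 18, -36, 72, -144, 288. Multiplying by -2 each time.
Track B: 2, 9, 11, 20, 31, 51. Each term equals the sum of the previous two.
Position 13 falls in track A as its term 7, giving -576.
The 14th slot belongs to track A; its 8th term is 1152.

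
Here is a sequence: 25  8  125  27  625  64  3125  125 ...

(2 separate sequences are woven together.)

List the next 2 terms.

15625, 216

Positions 1, 3, 5, … form one subsequence and positions 2, 4, 6, … form another.
Track A: 25, 125, 625, 3125. Powers 5^2, 5^3, 5^4, ….
Track B: 8, 27, 64, 125. Perfect cubes starting at 2³.
Term 9 comes from track A (its 5th entry): 15625.
Position 10 falls in track B as its term 5, giving 216.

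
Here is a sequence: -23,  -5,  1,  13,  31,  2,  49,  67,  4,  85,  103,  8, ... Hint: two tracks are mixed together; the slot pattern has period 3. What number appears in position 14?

The slot pattern repeats as AAB (period 3), so there are 2 interleaved tracks.
Stream A: -23, -5, 13, 31, 49, 67, 85, 103. Adding 18 each time.
Stream B: 1, 2, 4, 8. Powers of 2.
The 14th slot belongs to stream A; its 10th term is 139.

139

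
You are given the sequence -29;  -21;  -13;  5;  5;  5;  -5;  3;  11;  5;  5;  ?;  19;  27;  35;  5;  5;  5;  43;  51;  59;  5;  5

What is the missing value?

Reading positions in blocks of 6 reveals the pattern AAABBB — 2 tracks woven together.
Subsequence A = -29, -21, -13, -5, 3, 11, 19, 27, 35, 43, 51, 59: arithmetic with common difference +8.
Subsequence B = 5, 5, 5, 5, 5, ?, 5, 5, 5, 5, 5: always 5.
So the missing entry in subsequence B is 5.

5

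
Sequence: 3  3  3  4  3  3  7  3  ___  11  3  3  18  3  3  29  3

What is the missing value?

Positions follow the repeating pattern ABB; grouping by letter gives 2 tracks.
Stream A = 3, 4, 7, 11, 18, 29: Fibonacci-style (each term is the sum of the two before it).
Stream B = 3, 3, 3, 3, 3, ?, 3, 3, 3, 3, 3: always 3.
So the missing entry in stream B is 3.

3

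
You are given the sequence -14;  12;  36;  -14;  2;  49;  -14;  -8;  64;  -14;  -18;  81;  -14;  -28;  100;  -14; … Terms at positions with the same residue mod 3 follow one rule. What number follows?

Read the sequence 3 terms at a time; column i is its own pattern.
Subsequence A: -14, -14, -14, -14, -14, -14. The constant sequence -14.
Subsequence B: 12, 2, -8, -18, -28. Subtracting 10 each time.
Subsequence C: 36, 49, 64, 81, 100. Perfect squares starting at 6².
Position 17 falls in subsequence B as its term 6, giving -38.

-38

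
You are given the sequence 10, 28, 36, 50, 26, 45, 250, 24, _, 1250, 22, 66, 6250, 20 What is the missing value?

55

The terms cycle through 3 interleaved subsequences.
Track A = 10, 50, 250, 1250, 6250: geometric with ratio 5.
Track B = 28, 26, 24, 22, 20: linear: a_n = 30 − 2·n.
Track C = 36, 45, ?, 66: the triangular numbers T_8, T_9, ….
So the missing entry in track C is 55.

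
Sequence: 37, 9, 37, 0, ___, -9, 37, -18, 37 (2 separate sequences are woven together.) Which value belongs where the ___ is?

Split by position mod 2 into 2 tracks.
Track A: 37, 37, ?, 37, 37 — the constant sequence 37.
Track B: 9, 0, -9, -18 — linear: a_n = 18 − 9·n.
So the missing entry in track A is 37.

37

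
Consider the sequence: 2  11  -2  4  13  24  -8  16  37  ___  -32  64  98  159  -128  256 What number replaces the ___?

61

Positions follow the repeating pattern AABB; grouping by letter gives 2 tracks.
Track A = 2, 11, 13, 24, 37, ?, 98, 159: Fibonacci-style (each term is the sum of the two before it).
Track B = -2, 4, -8, 16, -32, 64, -128, 256: geometric, ×-2 each step.
The gap is track A's term 6; the rule gives 61.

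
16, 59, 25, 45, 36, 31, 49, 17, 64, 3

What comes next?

81

Split by position mod 2 into 2 tracks.
Track A is 16, 25, 36, 49, 64, which is perfect squares starting at 4².
Track B is 59, 45, 31, 17, 3, which is subtracting 14 each time.
The 11th slot belongs to track A; its 6th term is 81.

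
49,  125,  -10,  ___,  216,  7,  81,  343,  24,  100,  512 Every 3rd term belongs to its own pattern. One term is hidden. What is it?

Split by position mod 3 into 3 tracks.
Track A: 49, ?, 81, 100 (the squares 7², 8², 9², …).
Track B: 125, 216, 343, 512 (perfect cubes starting at 5³).
Track C: -10, 7, 24 (adding 17 each time).
Filling track A at index 2 by its rule yields 64.

64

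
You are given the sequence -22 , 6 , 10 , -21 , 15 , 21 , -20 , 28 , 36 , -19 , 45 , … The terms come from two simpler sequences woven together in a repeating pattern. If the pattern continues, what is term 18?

Positions follow the repeating pattern ABB; grouping by letter gives 2 tracks.
Track A: -22, -21, -20, -19. Arithmetic, step +1.
Track B: 6, 10, 15, 21, 28, 36, 45. Triangular numbers n(n+1)/2 for n = 3, 4, ….
Position 18 falls in track B as its term 12, giving 105.

105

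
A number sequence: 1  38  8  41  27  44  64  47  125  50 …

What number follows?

216

The terms cycle through 2 interleaved subsequences.
Track A is 1, 8, 27, 64, 125, which is the cubes 1³, 2³, 3³, ….
Track B is 38, 41, 44, 47, 50, which is adding 3 each time.
Position 11 → track A, term 6 = 216.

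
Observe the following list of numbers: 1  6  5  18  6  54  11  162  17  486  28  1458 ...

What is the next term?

The terms cycle through 2 interleaved subsequences.
Track A: 1, 5, 6, 11, 17, 28 — Fibonacci-style (each term is the sum of the two before it).
Track B: 6, 18, 54, 162, 486, 1458 — multiplying by 3 each time.
Position 13 falls in track A as its term 7, giving 45.

45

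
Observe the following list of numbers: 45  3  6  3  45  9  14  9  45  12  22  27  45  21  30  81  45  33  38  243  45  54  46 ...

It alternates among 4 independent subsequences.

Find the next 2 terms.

729, 45

Split by position mod 4 into 4 tracks.
Track A = 45, 45, 45, 45, 45, 45: constant 45.
Track B = 3, 9, 12, 21, 33, 54: Fibonacci-style (each term is the sum of the two before it).
Track C = 6, 14, 22, 30, 38, 46: arithmetic, step +8.
Track D = 3, 9, 27, 81, 243: powers 3^1, 3^2, 3^3, ….
Term 24 comes from track D (its 6th entry): 729.
The 25th slot belongs to track A; its 7th term is 45.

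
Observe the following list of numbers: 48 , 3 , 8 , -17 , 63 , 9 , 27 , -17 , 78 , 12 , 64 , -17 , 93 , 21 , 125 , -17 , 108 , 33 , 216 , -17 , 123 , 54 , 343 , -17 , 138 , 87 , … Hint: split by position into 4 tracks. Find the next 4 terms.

512, -17, 153, 141

Taking every 4th term gives 4 separate tracks.
Stream A is 48, 63, 78, 93, 108, 123, 138, which is linear: a_n = 33 + 15·n.
Stream B is 3, 9, 12, 21, 33, 54, 87, which is a Fibonacci-like recurrence a_n = a_{n-1} + a_{n-2}.
Stream C is 8, 27, 64, 125, 216, 343, which is consecutive cubes n³ from n = 2.
Stream D is -17, -17, -17, -17, -17, -17, which is constant -17.
Position 27 falls in stream C as its term 7, giving 512.
Position 28 falls in stream D as its term 7, giving -17.
Position 29 falls in stream A as its term 8, giving 153.
Term 30 comes from stream B (its 8th entry): 141.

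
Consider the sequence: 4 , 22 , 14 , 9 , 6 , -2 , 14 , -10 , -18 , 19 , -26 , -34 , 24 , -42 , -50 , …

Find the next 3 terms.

Positions follow the repeating pattern ABB; grouping by letter gives 2 tracks.
Track A: 4, 9, 14, 19, 24 (arithmetic, step +5).
Track B: 22, 14, 6, -2, -10, -18, -26, -34, -42, -50 (arithmetic, step −8).
Term 16 comes from track A (its 6th entry): 29.
Term 17 comes from track B (its 11th entry): -58.
Position 18 → track B, term 12 = -66.

29, -58, -66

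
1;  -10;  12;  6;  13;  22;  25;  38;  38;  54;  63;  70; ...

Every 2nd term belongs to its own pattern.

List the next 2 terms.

Odd-indexed and even-indexed terms follow separate rules.
Track A = 1, 12, 13, 25, 38, 63: a Fibonacci-like recurrence a_n = a_{n-1} + a_{n-2}.
Track B = -10, 6, 22, 38, 54, 70: adding 16 each time.
Term 13 comes from track A (its 7th entry): 101.
Term 14 comes from track B (its 7th entry): 86.

101, 86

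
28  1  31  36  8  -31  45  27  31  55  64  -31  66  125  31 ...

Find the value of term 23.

Taking every 3rd term gives 3 separate tracks.
Subsequence A = 28, 36, 45, 55, 66: triangular numbers starting at T_7.
Subsequence B = 1, 8, 27, 64, 125: perfect cubes starting at 1³.
Subsequence C = 31, -31, 31, -31, 31: oscillating between 31 and -31.
Position 23 falls in subsequence B as its term 8, giving 512.

512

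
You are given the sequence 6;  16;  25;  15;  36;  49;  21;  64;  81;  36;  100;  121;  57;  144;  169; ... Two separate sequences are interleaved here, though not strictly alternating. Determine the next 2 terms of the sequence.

93, 196

The slot pattern repeats as ABB (period 3), so there are 2 interleaved tracks.
Track A: 6, 15, 21, 36, 57 — each term equals the sum of the previous two.
Track B: 16, 25, 36, 49, 64, 81, 100, 121, 144, 169 — perfect squares starting at 4².
The 16th slot belongs to track A; its 6th term is 93.
Position 17 → track B, term 11 = 196.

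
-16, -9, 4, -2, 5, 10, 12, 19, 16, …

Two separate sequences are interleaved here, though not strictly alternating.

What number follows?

26

Reading positions in blocks of 3 reveals the pattern AAB — 2 tracks woven together.
Stream A: -16, -9, -2, 5, 12, 19. Arithmetic with common difference +7.
Stream B: 4, 10, 16. Arithmetic with common difference +6.
Position 10 → stream A, term 7 = 26.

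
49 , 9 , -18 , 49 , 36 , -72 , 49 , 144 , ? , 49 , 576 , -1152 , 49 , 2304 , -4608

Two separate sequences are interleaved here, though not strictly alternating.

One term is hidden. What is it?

The slot pattern repeats as ABB (period 3), so there are 2 interleaved tracks.
Subsequence A: 49, 49, 49, 49, 49 — constant 49.
Subsequence B: 9, -18, 36, -72, 144, ?, 576, -1152, 2304, -4608 — multiplying by -2 each time.
Subsequence B's pattern makes the blank -288.

-288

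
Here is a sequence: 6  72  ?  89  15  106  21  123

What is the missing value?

The terms cycle through 2 interleaved subsequences.
Stream A: 6, ?, 15, 21 (triangular numbers n(n+1)/2 for n = 3, 4, …).
Stream B: 72, 89, 106, 123 (adding 17 each time).
So the missing entry in stream A is 10.

10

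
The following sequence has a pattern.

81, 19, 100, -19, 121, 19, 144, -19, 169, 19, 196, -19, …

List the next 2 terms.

225, 19

The terms cycle through 2 interleaved subsequences.
Track A: 81, 100, 121, 144, 169, 196. Perfect squares starting at 9².
Track B: 19, -19, 19, -19, 19, -19. Alternating ±19.
Position 13 → track A, term 7 = 225.
Position 14 → track B, term 7 = 19.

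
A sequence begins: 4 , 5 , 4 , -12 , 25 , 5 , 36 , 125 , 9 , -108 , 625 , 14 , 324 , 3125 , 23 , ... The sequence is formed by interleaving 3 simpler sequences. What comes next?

-972

Read the sequence 3 terms at a time; column i is its own pattern.
Stream A is 4, -12, 36, -108, 324, which is geometric, ×-3 each step.
Stream B is 5, 25, 125, 625, 3125, which is powers 5^1, 5^2, 5^3, ….
Stream C is 4, 5, 9, 14, 23, which is each term equals the sum of the previous two.
Position 16 falls in stream A as its term 6, giving -972.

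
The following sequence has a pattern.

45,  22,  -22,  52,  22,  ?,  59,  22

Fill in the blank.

-22

The slot pattern repeats as ABB (period 3), so there are 2 interleaved tracks.
Stream A: 45, 52, 59 (arithmetic, step +7).
Stream B: 22, -22, 22, ?, 22 (oscillating between 22 and -22).
The gap is stream B's term 4; the rule gives -22.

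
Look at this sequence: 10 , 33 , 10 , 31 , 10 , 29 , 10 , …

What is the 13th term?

The terms cycle through 2 interleaved subsequences.
Stream A: 10, 10, 10, 10. Constant 10.
Stream B: 33, 31, 29. Arithmetic, step −2.
Position 13 falls in stream A as its term 7, giving 10.

10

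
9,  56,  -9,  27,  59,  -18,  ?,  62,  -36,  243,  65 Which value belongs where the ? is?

Read the sequence 3 terms at a time; column i is its own pattern.
Track A: 9, 27, ?, 243 — powers 3^2, 3^3, 3^4, ….
Track B: 56, 59, 62, 65 — arithmetic, step +3.
Track C: -9, -18, -36 — geometric with ratio 2.
The gap is track A's term 3; the rule gives 81.

81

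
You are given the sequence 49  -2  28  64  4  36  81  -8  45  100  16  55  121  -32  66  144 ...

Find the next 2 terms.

Split by position mod 3 into 3 tracks.
Subsequence A: 49, 64, 81, 100, 121, 144 (consecutive squares n² from n = 7).
Subsequence B: -2, 4, -8, 16, -32 (geometric, ×-2 each step).
Subsequence C: 28, 36, 45, 55, 66 (triangular numbers starting at T_7).
Position 17 → subsequence B, term 6 = 64.
Position 18 falls in subsequence C as its term 6, giving 78.

64, 78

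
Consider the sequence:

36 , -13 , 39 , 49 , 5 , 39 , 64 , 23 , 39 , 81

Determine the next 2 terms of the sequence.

Split by position mod 3: positions 1, 4, 7, … form one track, and each other residue class forms its own.
Track A is 36, 49, 64, 81, which is perfect squares starting at 6².
Track B is -13, 5, 23, which is arithmetic with common difference +18.
Track C is 39, 39, 39, which is the constant sequence 39.
Position 11 → track B, term 4 = 41.
Position 12 falls in track C as its term 4, giving 39.

41, 39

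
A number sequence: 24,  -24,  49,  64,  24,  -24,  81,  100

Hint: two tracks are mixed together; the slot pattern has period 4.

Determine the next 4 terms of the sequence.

Reading positions in blocks of 4 reveals the pattern AABB — 2 tracks woven together.
Track A: 24, -24, 24, -24 (alternating ±24).
Track B: 49, 64, 81, 100 (consecutive squares n² from n = 7).
Term 9 comes from track A (its 5th entry): 24.
Term 10 comes from track A (its 6th entry): -24.
Position 11 → track B, term 5 = 121.
The 12th slot belongs to track B; its 6th term is 144.

24, -24, 121, 144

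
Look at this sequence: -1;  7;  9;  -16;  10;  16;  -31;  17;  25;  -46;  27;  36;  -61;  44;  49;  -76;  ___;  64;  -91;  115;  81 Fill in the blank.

Taking every 3rd term gives 3 separate tracks.
Subsequence A: -1, -16, -31, -46, -61, -76, -91. Arithmetic with common difference −15.
Subsequence B: 7, 10, 17, 27, 44, ?, 115. Fibonacci-style (each term is the sum of the two before it).
Subsequence C: 9, 16, 25, 36, 49, 64, 81. Perfect squares starting at 3².
Filling subsequence B at index 6 by its rule yields 71.

71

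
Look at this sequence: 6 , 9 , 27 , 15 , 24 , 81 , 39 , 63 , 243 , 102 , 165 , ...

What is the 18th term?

6561

The slot pattern repeats as AAB (period 3), so there are 2 interleaved tracks.
Track A is 6, 9, 15, 24, 39, 63, 102, 165, which is a Fibonacci-like recurrence a_n = a_{n-1} + a_{n-2}.
Track B is 27, 81, 243, which is powers 3^3, 3^4, 3^5, ….
Position 18 → track B, term 6 = 6561.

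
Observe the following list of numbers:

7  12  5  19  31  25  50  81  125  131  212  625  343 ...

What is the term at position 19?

2351

The slot pattern repeats as AAB (period 3), so there are 2 interleaved tracks.
Subsequence A: 7, 12, 19, 31, 50, 81, 131, 212, 343 — Fibonacci-style (each term is the sum of the two before it).
Subsequence B: 5, 25, 125, 625 — powers of 5.
Position 19 falls in subsequence A as its term 13, giving 2351.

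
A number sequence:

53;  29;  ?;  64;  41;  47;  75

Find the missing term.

Positions follow the repeating pattern ABB; grouping by letter gives 2 tracks.
Subsequence A is 53, 64, 75, which is linear: a_n = 42 + 11·n.
Subsequence B is 29, ?, 41, 47, which is linear: a_n = 23 + 6·n.
So the missing entry in subsequence B is 35.

35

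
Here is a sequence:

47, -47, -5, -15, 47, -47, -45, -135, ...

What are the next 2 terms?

Positions follow the repeating pattern AABB; grouping by letter gives 2 tracks.
Track A = 47, -47, 47, -47: the oscillation 47·(−1)^(n+1).
Track B = -5, -15, -45, -135: geometric with ratio 3.
Position 9 falls in track A as its term 5, giving 47.
The 10th slot belongs to track A; its 6th term is -47.

47, -47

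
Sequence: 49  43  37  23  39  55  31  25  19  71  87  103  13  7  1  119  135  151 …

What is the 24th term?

The slot pattern repeats as AAABBB (period 6), so there are 2 interleaved tracks.
Subsequence A is 49, 43, 37, 31, 25, 19, 13, 7, 1, which is linear: a_n = 55 − 6·n.
Subsequence B is 23, 39, 55, 71, 87, 103, 119, 135, 151, which is linear: a_n = 7 + 16·n.
Term 24 comes from subsequence B (its 12th entry): 199.

199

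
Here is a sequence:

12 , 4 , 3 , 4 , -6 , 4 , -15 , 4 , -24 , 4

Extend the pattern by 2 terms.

-33, 4

Split by position mod 2 into 2 tracks.
Track A = 12, 3, -6, -15, -24: arithmetic with common difference −9.
Track B = 4, 4, 4, 4, 4: always 4.
Position 11 → track A, term 6 = -33.
Position 12 falls in track B as its term 6, giving 4.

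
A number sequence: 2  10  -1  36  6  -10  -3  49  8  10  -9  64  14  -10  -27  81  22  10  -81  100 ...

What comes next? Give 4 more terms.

36, -10, -243, 121

Taking every 4th term gives 4 separate tracks.
Subsequence A = 2, 6, 8, 14, 22: Fibonacci-style (each term is the sum of the two before it).
Subsequence B = 10, -10, 10, -10, 10: alternating ±10.
Subsequence C = -1, -3, -9, -27, -81: a geometric progression (common ratio 3).
Subsequence D = 36, 49, 64, 81, 100: the squares 6², 7², 8², ….
Position 21 falls in subsequence A as its term 6, giving 36.
Term 22 comes from subsequence B (its 6th entry): -10.
Term 23 comes from subsequence C (its 6th entry): -243.
Position 24 falls in subsequence D as its term 6, giving 121.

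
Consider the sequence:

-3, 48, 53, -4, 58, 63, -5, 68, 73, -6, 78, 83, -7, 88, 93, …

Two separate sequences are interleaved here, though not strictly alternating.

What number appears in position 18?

Reading positions in blocks of 3 reveals the pattern ABB — 2 tracks woven together.
Subsequence A: -3, -4, -5, -6, -7 — arithmetic, step −1.
Subsequence B: 48, 53, 58, 63, 68, 73, 78, 83, 88, 93 — arithmetic, step +5.
The 18th slot belongs to subsequence B; its 12th term is 103.

103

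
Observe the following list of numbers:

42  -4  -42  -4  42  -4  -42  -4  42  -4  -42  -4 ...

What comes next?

The terms cycle through 2 interleaved subsequences.
Stream A = 42, -42, 42, -42, 42, -42: oscillating between 42 and -42.
Stream B = -4, -4, -4, -4, -4, -4: constant -4.
Position 13 → stream A, term 7 = 42.

42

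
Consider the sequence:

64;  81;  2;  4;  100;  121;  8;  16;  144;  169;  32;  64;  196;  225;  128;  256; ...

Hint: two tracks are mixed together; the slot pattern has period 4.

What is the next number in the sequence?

Reading positions in blocks of 4 reveals the pattern AABB — 2 tracks woven together.
Track A = 64, 81, 100, 121, 144, 169, 196, 225: consecutive squares n² from n = 8.
Track B = 2, 4, 8, 16, 32, 64, 128, 256: successive powers of 2.
The 17th slot belongs to track A; its 9th term is 256.

256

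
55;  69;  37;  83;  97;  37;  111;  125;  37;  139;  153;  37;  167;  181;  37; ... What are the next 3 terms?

The slot pattern repeats as AAB (period 3), so there are 2 interleaved tracks.
Track A = 55, 69, 83, 97, 111, 125, 139, 153, 167, 181: adding 14 each time.
Track B = 37, 37, 37, 37, 37: constant 37.
Position 16 → track A, term 11 = 195.
Position 17 falls in track A as its term 12, giving 209.
Position 18 falls in track B as its term 6, giving 37.

195, 209, 37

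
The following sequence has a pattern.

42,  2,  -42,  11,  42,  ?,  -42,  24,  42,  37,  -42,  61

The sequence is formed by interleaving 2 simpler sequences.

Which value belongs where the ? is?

13

Odd-indexed and even-indexed terms follow separate rules.
Subsequence A: 42, -42, 42, -42, 42, -42 (the oscillation 42·(−1)^(n+1)).
Subsequence B: 2, 11, ?, 24, 37, 61 (a Fibonacci-like recurrence a_n = a_{n-1} + a_{n-2}).
So the missing entry in subsequence B is 13.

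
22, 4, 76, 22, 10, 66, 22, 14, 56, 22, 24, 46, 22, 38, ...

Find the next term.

36

Split by position mod 3 into 3 tracks.
Track A: 22, 22, 22, 22, 22 (constant 22).
Track B: 4, 10, 14, 24, 38 (a Fibonacci-like recurrence a_n = a_{n-1} + a_{n-2}).
Track C: 76, 66, 56, 46 (linear: a_n = 86 − 10·n).
The 15th slot belongs to track C; its 5th term is 36.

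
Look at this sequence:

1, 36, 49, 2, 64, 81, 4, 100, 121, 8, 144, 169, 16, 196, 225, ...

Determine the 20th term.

324

The slot pattern repeats as ABB (period 3), so there are 2 interleaved tracks.
Track A = 1, 2, 4, 8, 16: successive powers of 2.
Track B = 36, 49, 64, 81, 100, 121, 144, 169, 196, 225: perfect squares starting at 6².
The 20th slot belongs to track B; its 13th term is 324.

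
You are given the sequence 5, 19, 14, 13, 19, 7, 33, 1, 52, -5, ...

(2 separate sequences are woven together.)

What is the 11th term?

Split by position mod 2 into 2 tracks.
Subsequence A: 5, 14, 19, 33, 52 — Fibonacci-style (each term is the sum of the two before it).
Subsequence B: 19, 13, 7, 1, -5 — subtracting 6 each time.
Position 11 → subsequence A, term 6 = 85.

85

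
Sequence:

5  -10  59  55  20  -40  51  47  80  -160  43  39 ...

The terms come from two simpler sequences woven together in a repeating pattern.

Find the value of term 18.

Reading positions in blocks of 4 reveals the pattern AABB — 2 tracks woven together.
Track A: 5, -10, 20, -40, 80, -160 — a geometric progression (common ratio -2).
Track B: 59, 55, 51, 47, 43, 39 — arithmetic with common difference −4.
Position 18 falls in track A as its term 10, giving -2560.

-2560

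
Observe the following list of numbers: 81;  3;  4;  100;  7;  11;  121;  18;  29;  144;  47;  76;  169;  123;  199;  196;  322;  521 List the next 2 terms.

Positions follow the repeating pattern ABB; grouping by letter gives 2 tracks.
Track A: 81, 100, 121, 144, 169, 196. The squares 9², 10², 11², ….
Track B: 3, 4, 7, 11, 18, 29, 47, 76, 123, 199, 322, 521. Fibonacci-style (each term is the sum of the two before it).
Position 19 falls in track A as its term 7, giving 225.
Position 20 → track B, term 13 = 843.

225, 843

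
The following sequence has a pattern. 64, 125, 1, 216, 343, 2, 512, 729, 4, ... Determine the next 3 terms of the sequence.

Reading positions in blocks of 3 reveals the pattern AAB — 2 tracks woven together.
Track A is 64, 125, 216, 343, 512, 729, which is the cubes 4³, 5³, 6³, ….
Track B is 1, 2, 4, which is powers of 2.
Position 10 → track A, term 7 = 1000.
Term 11 comes from track A (its 8th entry): 1331.
Position 12 → track B, term 4 = 8.

1000, 1331, 8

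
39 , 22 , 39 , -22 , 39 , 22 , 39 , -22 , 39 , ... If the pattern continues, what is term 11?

39

Positions 1, 3, 5, … form one subsequence and positions 2, 4, 6, … form another.
Stream A: 39, 39, 39, 39, 39 — the constant sequence 39.
Stream B: 22, -22, 22, -22 — oscillating between 22 and -22.
The 11th slot belongs to stream A; its 6th term is 39.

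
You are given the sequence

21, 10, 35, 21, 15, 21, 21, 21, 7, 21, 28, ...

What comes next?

Taking every 3rd term gives 3 separate tracks.
Track A is 21, 21, 21, 21, which is always 21.
Track B is 10, 15, 21, 28, which is triangular numbers starting at T_4.
Track C is 35, 21, 7, which is arithmetic, step −14.
The 12th slot belongs to track C; its 4th term is -7.

-7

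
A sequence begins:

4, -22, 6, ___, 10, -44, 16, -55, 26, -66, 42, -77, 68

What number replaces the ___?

Odd-indexed and even-indexed terms follow separate rules.
Subsequence A is 4, 6, 10, 16, 26, 42, 68, which is each term equals the sum of the previous two.
Subsequence B is -22, ?, -44, -55, -66, -77, which is arithmetic with common difference −11.
Filling subsequence B at index 2 by its rule yields -33.

-33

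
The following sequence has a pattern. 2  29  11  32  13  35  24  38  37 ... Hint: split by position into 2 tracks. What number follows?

41

Split by position mod 2 into 2 tracks.
Track A: 2, 11, 13, 24, 37 (Fibonacci-style (each term is the sum of the two before it)).
Track B: 29, 32, 35, 38 (adding 3 each time).
Position 10 falls in track B as its term 5, giving 41.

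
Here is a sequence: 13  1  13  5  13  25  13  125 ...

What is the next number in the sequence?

Positions 1, 3, 5, … form one subsequence and positions 2, 4, 6, … form another.
Stream A = 13, 13, 13, 13: the constant sequence 13.
Stream B = 1, 5, 25, 125: powers 5^0, 5^1, 5^2, ….
Term 9 comes from stream A (its 5th entry): 13.

13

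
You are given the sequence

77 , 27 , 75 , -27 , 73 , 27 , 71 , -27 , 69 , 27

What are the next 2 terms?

67, -27

The terms cycle through 2 interleaved subsequences.
Track A: 77, 75, 73, 71, 69. Arithmetic with common difference −2.
Track B: 27, -27, 27, -27, 27. The oscillation 27·(−1)^(n+1).
Position 11 → track A, term 6 = 67.
Position 12 falls in track B as its term 6, giving -27.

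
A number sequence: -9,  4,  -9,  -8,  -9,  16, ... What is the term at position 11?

Positions 1, 3, 5, … form one subsequence and positions 2, 4, 6, … form another.
Stream A: -9, -9, -9 — always -9.
Stream B: 4, -8, 16 — multiplying by -2 each time.
Term 11 comes from stream A (its 6th entry): -9.

-9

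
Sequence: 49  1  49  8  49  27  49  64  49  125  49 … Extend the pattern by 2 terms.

216, 49

Split by position mod 2 into 2 tracks.
Track A: 49, 49, 49, 49, 49, 49 — always 49.
Track B: 1, 8, 27, 64, 125 — consecutive cubes n³ from n = 1.
Term 12 comes from track B (its 6th entry): 216.
The 13th slot belongs to track A; its 7th term is 49.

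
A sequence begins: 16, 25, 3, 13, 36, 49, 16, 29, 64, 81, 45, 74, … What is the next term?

The slot pattern repeats as AABB (period 4), so there are 2 interleaved tracks.
Track A is 16, 25, 36, 49, 64, 81, which is the squares 4², 5², 6², ….
Track B is 3, 13, 16, 29, 45, 74, which is Fibonacci-style (each term is the sum of the two before it).
Position 13 falls in track A as its term 7, giving 100.

100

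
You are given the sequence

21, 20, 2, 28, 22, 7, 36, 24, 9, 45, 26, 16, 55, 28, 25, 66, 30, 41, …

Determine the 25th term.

105

The terms cycle through 3 interleaved subsequences.
Track A: 21, 28, 36, 45, 55, 66 (triangular numbers starting at T_6).
Track B: 20, 22, 24, 26, 28, 30 (arithmetic with common difference +2).
Track C: 2, 7, 9, 16, 25, 41 (Fibonacci-style (each term is the sum of the two before it)).
Position 25 falls in track A as its term 9, giving 105.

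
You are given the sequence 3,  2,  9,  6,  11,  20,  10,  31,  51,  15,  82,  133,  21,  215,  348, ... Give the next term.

28

Reading positions in blocks of 3 reveals the pattern ABB — 2 tracks woven together.
Track A = 3, 6, 10, 15, 21: triangular numbers starting at T_2.
Track B = 2, 9, 11, 20, 31, 51, 82, 133, 215, 348: Fibonacci-style (each term is the sum of the two before it).
Position 16 → track A, term 6 = 28.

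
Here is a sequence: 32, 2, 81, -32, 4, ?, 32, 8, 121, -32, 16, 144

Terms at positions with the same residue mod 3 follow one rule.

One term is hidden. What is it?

Read the sequence 3 terms at a time; column i is its own pattern.
Track A: 32, -32, 32, -32 (the oscillation 32·(−1)^(n+1)).
Track B: 2, 4, 8, 16 (powers of 2).
Track C: 81, ?, 121, 144 (perfect squares starting at 9²).
So the missing entry in track C is 100.

100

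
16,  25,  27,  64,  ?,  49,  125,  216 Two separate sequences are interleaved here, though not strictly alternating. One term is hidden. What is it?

36

Positions follow the repeating pattern AABB; grouping by letter gives 2 tracks.
Track A = 16, 25, ?, 49: the squares 4², 5², 6², ….
Track B = 27, 64, 125, 216: consecutive cubes n³ from n = 3.
The gap is track A's term 3; the rule gives 36.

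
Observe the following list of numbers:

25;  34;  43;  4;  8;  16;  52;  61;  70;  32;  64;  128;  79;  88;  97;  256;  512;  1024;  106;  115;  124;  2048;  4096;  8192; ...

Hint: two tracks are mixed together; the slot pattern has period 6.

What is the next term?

133

Reading positions in blocks of 6 reveals the pattern AAABBB — 2 tracks woven together.
Track A: 25, 34, 43, 52, 61, 70, 79, 88, 97, 106, 115, 124. Arithmetic, step +9.
Track B: 4, 8, 16, 32, 64, 128, 256, 512, 1024, 2048, 4096, 8192. Geometric with ratio 2.
Term 25 comes from track A (its 13th entry): 133.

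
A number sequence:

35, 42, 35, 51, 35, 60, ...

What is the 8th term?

Taking every 2nd term gives 2 separate tracks.
Track A is 35, 35, 35, which is constant 35.
Track B is 42, 51, 60, which is linear: a_n = 33 + 9·n.
Position 8 → track B, term 4 = 69.

69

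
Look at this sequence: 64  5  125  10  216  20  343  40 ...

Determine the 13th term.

1000

Odd-indexed and even-indexed terms follow separate rules.
Stream A: 64, 125, 216, 343 — the cubes 4³, 5³, 6³, ….
Stream B: 5, 10, 20, 40 — geometric with ratio 2.
Position 13 → stream A, term 7 = 1000.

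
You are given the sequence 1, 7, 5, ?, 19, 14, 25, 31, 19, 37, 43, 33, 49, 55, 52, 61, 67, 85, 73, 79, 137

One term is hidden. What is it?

13

Reading positions in blocks of 3 reveals the pattern AAB — 2 tracks woven together.
Stream A is 1, 7, ?, 19, 25, 31, 37, 43, 49, 55, 61, 67, 73, 79, which is linear: a_n = -5 + 6·n.
Stream B is 5, 14, 19, 33, 52, 85, 137, which is a Fibonacci-like recurrence a_n = a_{n-1} + a_{n-2}.
The gap is stream A's term 3; the rule gives 13.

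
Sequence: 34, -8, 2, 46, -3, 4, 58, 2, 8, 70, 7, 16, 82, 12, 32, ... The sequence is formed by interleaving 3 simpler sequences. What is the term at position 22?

118

Split by position mod 3 into 3 tracks.
Stream A: 34, 46, 58, 70, 82. Adding 12 each time.
Stream B: -8, -3, 2, 7, 12. Adding 5 each time.
Stream C: 2, 4, 8, 16, 32. Successive powers of 2.
Term 22 comes from stream A (its 8th entry): 118.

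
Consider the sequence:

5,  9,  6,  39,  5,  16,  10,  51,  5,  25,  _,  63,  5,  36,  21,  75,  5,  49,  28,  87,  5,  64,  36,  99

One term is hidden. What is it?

Split by position mod 4 into 4 tracks.
Track A: 5, 5, 5, 5, 5, 5. Constant 5.
Track B: 9, 16, 25, 36, 49, 64. The squares 3², 4², 5², ….
Track C: 6, 10, ?, 21, 28, 36. Triangular numbers starting at T_3.
Track D: 39, 51, 63, 75, 87, 99. Adding 12 each time.
So the missing entry in track C is 15.

15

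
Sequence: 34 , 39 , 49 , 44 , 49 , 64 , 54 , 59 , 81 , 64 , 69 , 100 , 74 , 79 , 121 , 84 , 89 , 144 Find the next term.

94

The slot pattern repeats as AAB (period 3), so there are 2 interleaved tracks.
Track A: 34, 39, 44, 49, 54, 59, 64, 69, 74, 79, 84, 89 (linear: a_n = 29 + 5·n).
Track B: 49, 64, 81, 100, 121, 144 (the squares 7², 8², 9², …).
Position 19 → track A, term 13 = 94.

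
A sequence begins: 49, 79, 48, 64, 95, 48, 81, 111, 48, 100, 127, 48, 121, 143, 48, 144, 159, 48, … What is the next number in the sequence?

169

Split by position mod 3 into 3 tracks.
Stream A is 49, 64, 81, 100, 121, 144, which is perfect squares starting at 7².
Stream B is 79, 95, 111, 127, 143, 159, which is arithmetic with common difference +16.
Stream C is 48, 48, 48, 48, 48, 48, which is always 48.
The 19th slot belongs to stream A; its 7th term is 169.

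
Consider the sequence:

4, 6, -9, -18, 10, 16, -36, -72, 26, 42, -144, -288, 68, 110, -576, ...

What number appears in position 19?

-2304

The slot pattern repeats as AABB (period 4), so there are 2 interleaved tracks.
Stream A = 4, 6, 10, 16, 26, 42, 68, 110: a Fibonacci-like recurrence a_n = a_{n-1} + a_{n-2}.
Stream B = -9, -18, -36, -72, -144, -288, -576: geometric, ×2 each step.
Position 19 falls in stream B as its term 9, giving -2304.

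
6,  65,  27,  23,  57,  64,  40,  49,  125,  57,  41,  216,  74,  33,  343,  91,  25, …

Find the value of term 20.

Taking every 3rd term gives 3 separate tracks.
Track A: 6, 23, 40, 57, 74, 91. Linear: a_n = -11 + 17·n.
Track B: 65, 57, 49, 41, 33, 25. Arithmetic with common difference −8.
Track C: 27, 64, 125, 216, 343. The cubes 3³, 4³, 5³, ….
The 20th slot belongs to track B; its 7th term is 17.

17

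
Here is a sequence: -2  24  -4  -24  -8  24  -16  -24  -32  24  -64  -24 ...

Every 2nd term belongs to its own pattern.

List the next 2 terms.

Taking every 2nd term gives 2 separate tracks.
Track A is -2, -4, -8, -16, -32, -64, which is a geometric progression (common ratio 2).
Track B is 24, -24, 24, -24, 24, -24, which is oscillating between 24 and -24.
The 13th slot belongs to track A; its 7th term is -128.
The 14th slot belongs to track B; its 7th term is 24.

-128, 24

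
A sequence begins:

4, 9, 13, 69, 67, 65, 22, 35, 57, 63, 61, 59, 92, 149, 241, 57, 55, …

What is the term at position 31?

6998

Positions follow the repeating pattern AAABBB; grouping by letter gives 2 tracks.
Stream A: 4, 9, 13, 22, 35, 57, 92, 149, 241 — each term equals the sum of the previous two.
Stream B: 69, 67, 65, 63, 61, 59, 57, 55 — subtracting 2 each time.
Position 31 falls in stream A as its term 16, giving 6998.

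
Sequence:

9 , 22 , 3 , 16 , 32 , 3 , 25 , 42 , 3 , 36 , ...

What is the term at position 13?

49

Split by position mod 3 into 3 tracks.
Subsequence A: 9, 16, 25, 36. Perfect squares starting at 3².
Subsequence B: 22, 32, 42. Linear: a_n = 12 + 10·n.
Subsequence C: 3, 3, 3. Always 3.
The 13th slot belongs to subsequence A; its 5th term is 49.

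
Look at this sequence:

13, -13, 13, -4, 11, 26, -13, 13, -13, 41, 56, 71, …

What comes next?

The slot pattern repeats as AAABBB (period 6), so there are 2 interleaved tracks.
Track A: 13, -13, 13, -13, 13, -13 — alternating ±13.
Track B: -4, 11, 26, 41, 56, 71 — linear: a_n = -19 + 15·n.
The 13th slot belongs to track A; its 7th term is 13.

13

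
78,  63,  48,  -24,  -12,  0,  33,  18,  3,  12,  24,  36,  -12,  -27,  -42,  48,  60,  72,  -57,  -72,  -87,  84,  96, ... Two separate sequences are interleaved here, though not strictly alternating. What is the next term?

108

Reading positions in blocks of 6 reveals the pattern AAABBB — 2 tracks woven together.
Track A is 78, 63, 48, 33, 18, 3, -12, -27, -42, -57, -72, -87, which is subtracting 15 each time.
Track B is -24, -12, 0, 12, 24, 36, 48, 60, 72, 84, 96, which is linear: a_n = -36 + 12·n.
The 24th slot belongs to track B; its 12th term is 108.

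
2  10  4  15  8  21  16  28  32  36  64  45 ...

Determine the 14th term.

55

Split by position mod 2 into 2 tracks.
Track A: 2, 4, 8, 16, 32, 64. Powers of 2.
Track B: 10, 15, 21, 28, 36, 45. Triangular numbers starting at T_4.
Position 14 → track B, term 7 = 55.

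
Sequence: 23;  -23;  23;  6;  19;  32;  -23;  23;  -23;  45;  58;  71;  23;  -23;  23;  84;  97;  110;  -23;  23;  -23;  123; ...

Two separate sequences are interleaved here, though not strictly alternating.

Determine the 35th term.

Positions follow the repeating pattern AAABBB; grouping by letter gives 2 tracks.
Subsequence A = 23, -23, 23, -23, 23, -23, 23, -23, 23, -23, 23, -23: alternating ±23.
Subsequence B = 6, 19, 32, 45, 58, 71, 84, 97, 110, 123: linear: a_n = -7 + 13·n.
The 35th slot belongs to subsequence B; its 17th term is 214.

214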